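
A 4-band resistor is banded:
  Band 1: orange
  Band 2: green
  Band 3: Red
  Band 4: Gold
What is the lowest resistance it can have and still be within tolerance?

Orange → 3 (first significant figure)
Green → 5 (second significant figure)
Red → ×10^2 multiplier
Gold → ±5% tolerance
35 × 100 = 3500 Ω
Lowest = 3500 × (1 − 5/100) = 3325 Ω.

3325 Ω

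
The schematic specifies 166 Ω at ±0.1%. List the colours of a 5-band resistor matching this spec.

166 Ω = 166 × 10^0.
1 → brown
6 → blue
6 → blue
Multiplier 10^0 → black.
±0.1% tolerance → violet.

brown, blue, blue, black, violet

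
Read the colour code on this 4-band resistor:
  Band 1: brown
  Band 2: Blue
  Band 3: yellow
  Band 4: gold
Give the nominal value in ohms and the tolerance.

Brown → 1 (first significant figure)
Blue → 6 (second significant figure)
Yellow → ×10^4 multiplier
Gold → ±5% tolerance
16 × 10000 = 160000 Ω

160000 Ω ±5%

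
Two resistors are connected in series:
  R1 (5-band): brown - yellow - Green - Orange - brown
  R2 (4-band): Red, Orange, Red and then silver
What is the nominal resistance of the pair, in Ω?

R1: brown, yellow, green → 145; orange ×10^3 → 145000 Ω.
R2: red, orange → 23; red ×10^2 → 2300 Ω.
Series: 145000 + 2300 = 147300 Ω.

147300 Ω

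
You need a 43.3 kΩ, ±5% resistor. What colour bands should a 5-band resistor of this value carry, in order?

43300 Ω = 433 × 10^2.
4 → yellow
3 → orange
3 → orange
Multiplier 10^2 → red.
±5% tolerance → gold.

yellow, orange, orange, red, gold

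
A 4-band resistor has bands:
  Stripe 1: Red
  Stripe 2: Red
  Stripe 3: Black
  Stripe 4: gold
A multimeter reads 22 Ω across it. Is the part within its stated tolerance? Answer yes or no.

yes

Red → 2 (first significant figure)
Red → 2 (second significant figure)
Black → ×1 multiplier
Gold → ±5% tolerance
22 × 1 = 22 Ω
Allowed range: 20.9 Ω to 23.1 Ω.
22 Ω lies inside that range.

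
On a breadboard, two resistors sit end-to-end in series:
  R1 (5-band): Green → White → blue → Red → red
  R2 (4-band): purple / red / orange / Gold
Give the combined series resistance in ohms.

131600 Ω

R1: green, white, blue → 596; red ×10^2 → 59600 Ω.
R2: violet, red → 72; orange ×10^3 → 72000 Ω.
Series: 59600 + 72000 = 131600 Ω.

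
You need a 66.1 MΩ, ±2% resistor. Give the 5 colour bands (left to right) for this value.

blue, blue, brown, green, red

66100000 Ω = 661 × 10^5.
6 → blue
6 → blue
1 → brown
Multiplier 10^5 → green.
±2% tolerance → red.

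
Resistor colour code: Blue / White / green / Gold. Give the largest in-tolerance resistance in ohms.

Blue → 6 (first significant figure)
White → 9 (second significant figure)
Green → ×10^5 multiplier
Gold → ±5% tolerance
69 × 100000 = 6900000 Ω
Largest = 6900000 × (1 + 5/100) = 7245000 Ω.

7245000 Ω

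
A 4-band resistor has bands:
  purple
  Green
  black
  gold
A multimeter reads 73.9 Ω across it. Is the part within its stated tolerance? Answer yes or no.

yes

Violet → 7 (first significant figure)
Green → 5 (second significant figure)
Black → ×1 multiplier
Gold → ±5% tolerance
75 × 1 = 75 Ω
Allowed range: 71.25 Ω to 78.75 Ω.
73.9 Ω lies inside that range.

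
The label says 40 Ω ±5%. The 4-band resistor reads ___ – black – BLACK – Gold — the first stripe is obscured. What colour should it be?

40 Ω = 40 × 10^0.
The first band gives digit 4 of the significand, and 4 is yellow.

yellow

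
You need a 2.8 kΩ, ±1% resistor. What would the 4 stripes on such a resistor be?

red, grey, red, brown

2800 Ω = 28 × 10^2.
2 → red
8 → grey
Multiplier 10^2 → red.
±1% tolerance → brown.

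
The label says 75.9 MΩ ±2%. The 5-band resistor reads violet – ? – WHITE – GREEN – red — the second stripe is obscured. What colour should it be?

75900000 Ω = 759 × 10^5.
The second band gives digit 5 of the significand, and 5 is green.

green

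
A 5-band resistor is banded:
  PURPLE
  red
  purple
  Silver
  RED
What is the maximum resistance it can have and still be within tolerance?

Violet → 7 (first significant figure)
Red → 2 (second significant figure)
Violet → 7 (third significant figure)
Silver → ×0.01 multiplier
Red → ±2% tolerance
727 × 0.01 = 7.27 Ω
Maximum = 7.27 × (1 + 2/100) = 7.4154 Ω.

7.4154 Ω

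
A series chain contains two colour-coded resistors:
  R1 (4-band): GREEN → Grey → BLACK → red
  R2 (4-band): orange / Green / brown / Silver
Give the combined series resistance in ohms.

408 Ω

R1: green, grey → 58; black ×1 → 58 Ω.
R2: orange, green → 35; brown ×10 → 350 Ω.
Series: 58 + 350 = 408 Ω.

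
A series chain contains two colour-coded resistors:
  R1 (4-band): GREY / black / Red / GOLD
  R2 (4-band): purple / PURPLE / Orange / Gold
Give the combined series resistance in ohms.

R1: grey, black → 80; red ×10^2 → 8000 Ω.
R2: violet, violet → 77; orange ×10^3 → 77000 Ω.
Series: 8000 + 77000 = 85000 Ω.

85000 Ω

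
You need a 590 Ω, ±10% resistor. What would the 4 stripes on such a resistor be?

590 Ω = 59 × 10^1.
5 → green
9 → white
Multiplier 10^1 → brown.
±10% tolerance → silver.

green, white, brown, silver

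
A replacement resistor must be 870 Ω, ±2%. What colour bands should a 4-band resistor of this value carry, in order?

870 Ω = 87 × 10^1.
8 → grey
7 → violet
Multiplier 10^1 → brown.
±2% tolerance → red.

grey, violet, brown, red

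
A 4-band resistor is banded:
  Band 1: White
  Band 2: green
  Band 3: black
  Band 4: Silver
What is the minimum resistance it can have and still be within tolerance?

85.5 Ω

White → 9 (first significant figure)
Green → 5 (second significant figure)
Black → ×1 multiplier
Silver → ±10% tolerance
95 × 1 = 95 Ω
Minimum = 95 × (1 − 10/100) = 85.5 Ω.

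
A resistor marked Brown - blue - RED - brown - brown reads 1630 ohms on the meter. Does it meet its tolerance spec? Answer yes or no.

Brown → 1 (first significant figure)
Blue → 6 (second significant figure)
Red → 2 (third significant figure)
Brown → ×10 multiplier
Brown → ±1% tolerance
162 × 10 = 1620 Ω
Allowed range: 1603.8 Ω to 1636.2 Ω.
1630 ohms lies inside that range.

yes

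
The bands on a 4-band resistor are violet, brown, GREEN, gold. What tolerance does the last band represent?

±5%

The last band, gold, is the tolerance band.
Gold corresponds to ±5%.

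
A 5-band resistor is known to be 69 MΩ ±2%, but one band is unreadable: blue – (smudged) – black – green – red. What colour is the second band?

white

69000000 Ω = 690 × 10^5.
The second band gives digit 9 of the significand, and 9 is white.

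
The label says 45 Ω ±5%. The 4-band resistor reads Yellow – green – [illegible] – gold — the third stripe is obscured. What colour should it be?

45 Ω = 45 × 10^0.
The third band is the multiplier, 10^0, which is black.

black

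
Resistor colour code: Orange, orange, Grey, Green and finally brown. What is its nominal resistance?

33800000 Ω

Orange → 3 (first significant figure)
Orange → 3 (second significant figure)
Grey → 8 (third significant figure)
Green → ×10^5 multiplier
338 × 100000 = 33800000 Ω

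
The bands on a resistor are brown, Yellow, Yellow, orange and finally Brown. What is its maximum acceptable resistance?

Brown → 1 (first significant figure)
Yellow → 4 (second significant figure)
Yellow → 4 (third significant figure)
Orange → ×10^3 multiplier
Brown → ±1% tolerance
144 × 1000 = 144000 Ω
Maximum = 144000 × (1 + 1/100) = 145440 Ω.

145440 Ω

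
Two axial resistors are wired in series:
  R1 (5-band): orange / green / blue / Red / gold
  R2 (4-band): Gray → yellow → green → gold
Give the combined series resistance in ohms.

8435600 Ω

R1: orange, green, blue → 356; red ×10^2 → 35600 Ω.
R2: grey, yellow → 84; green ×10^5 → 8400000 Ω.
Series: 35600 + 8400000 = 8435600 Ω.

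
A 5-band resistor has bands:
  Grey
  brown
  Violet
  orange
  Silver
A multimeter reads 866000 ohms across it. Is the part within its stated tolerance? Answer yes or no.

yes

Grey → 8 (first significant figure)
Brown → 1 (second significant figure)
Violet → 7 (third significant figure)
Orange → ×10^3 multiplier
Silver → ±10% tolerance
817 × 1000 = 817000 Ω
Allowed range: 735300 Ω to 898700 Ω.
866000 ohms lies inside that range.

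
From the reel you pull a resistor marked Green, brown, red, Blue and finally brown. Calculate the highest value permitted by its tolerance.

517120000 Ω

Green → 5 (first significant figure)
Brown → 1 (second significant figure)
Red → 2 (third significant figure)
Blue → ×10^6 multiplier
Brown → ±1% tolerance
512 × 1000000 = 512000000 Ω
Highest = 512000000 × (1 + 1/100) = 517120000 Ω.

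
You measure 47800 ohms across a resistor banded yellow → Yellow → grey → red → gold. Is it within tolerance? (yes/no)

no

Yellow → 4 (first significant figure)
Yellow → 4 (second significant figure)
Grey → 8 (third significant figure)
Red → ×10^2 multiplier
Gold → ±5% tolerance
448 × 100 = 44800 Ω
Allowed range: 42560 Ω to 47040 Ω.
47800 ohms lies outside that range.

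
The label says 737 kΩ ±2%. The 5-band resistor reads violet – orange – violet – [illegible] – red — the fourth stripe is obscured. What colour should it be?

orange

737000 Ω = 737 × 10^3.
The fourth band is the multiplier, 10^3, which is orange.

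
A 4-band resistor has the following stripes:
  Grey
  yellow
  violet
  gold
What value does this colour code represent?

840000000 Ω

Grey → 8 (first significant figure)
Yellow → 4 (second significant figure)
Violet → ×10^7 multiplier
84 × 10000000 = 840000000 Ω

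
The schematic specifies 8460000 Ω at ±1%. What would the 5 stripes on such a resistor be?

grey, yellow, blue, yellow, brown

8460000 Ω = 846 × 10^4.
8 → grey
4 → yellow
6 → blue
Multiplier 10^4 → yellow.
±1% tolerance → brown.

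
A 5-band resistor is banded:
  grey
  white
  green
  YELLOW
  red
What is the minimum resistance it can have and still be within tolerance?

8771000 Ω

Grey → 8 (first significant figure)
White → 9 (second significant figure)
Green → 5 (third significant figure)
Yellow → ×10^4 multiplier
Red → ±2% tolerance
895 × 10000 = 8950000 Ω
Minimum = 8950000 × (1 − 2/100) = 8771000 Ω.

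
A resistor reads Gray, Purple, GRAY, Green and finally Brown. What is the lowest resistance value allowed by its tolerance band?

Grey → 8 (first significant figure)
Violet → 7 (second significant figure)
Grey → 8 (third significant figure)
Green → ×10^5 multiplier
Brown → ±1% tolerance
878 × 100000 = 87800000 Ω
Lowest = 87800000 × (1 − 1/100) = 86922000 Ω.

86922000 Ω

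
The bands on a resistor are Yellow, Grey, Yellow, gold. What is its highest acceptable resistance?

504000 Ω

Yellow → 4 (first significant figure)
Grey → 8 (second significant figure)
Yellow → ×10^4 multiplier
Gold → ±5% tolerance
48 × 10000 = 480000 Ω
Highest = 480000 × (1 + 5/100) = 504000 Ω.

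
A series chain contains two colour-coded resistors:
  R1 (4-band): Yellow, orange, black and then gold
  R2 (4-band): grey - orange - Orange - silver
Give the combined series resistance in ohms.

R1: yellow, orange → 43; black ×1 → 43 Ω.
R2: grey, orange → 83; orange ×10^3 → 83000 Ω.
Series: 43 + 83000 = 83043 Ω.

83043 Ω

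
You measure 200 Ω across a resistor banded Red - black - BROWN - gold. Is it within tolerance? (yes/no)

yes

Red → 2 (first significant figure)
Black → 0 (second significant figure)
Brown → ×10 multiplier
Gold → ±5% tolerance
20 × 10 = 200 Ω
Allowed range: 190 Ω to 210 Ω.
200 Ω lies inside that range.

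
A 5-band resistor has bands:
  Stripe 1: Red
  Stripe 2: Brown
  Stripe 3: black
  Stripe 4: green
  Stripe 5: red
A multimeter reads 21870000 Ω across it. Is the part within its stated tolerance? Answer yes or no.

Red → 2 (first significant figure)
Brown → 1 (second significant figure)
Black → 0 (third significant figure)
Green → ×10^5 multiplier
Red → ±2% tolerance
210 × 100000 = 21000000 Ω
Allowed range: 20580000 Ω to 21420000 Ω.
21870000 Ω lies outside that range.

no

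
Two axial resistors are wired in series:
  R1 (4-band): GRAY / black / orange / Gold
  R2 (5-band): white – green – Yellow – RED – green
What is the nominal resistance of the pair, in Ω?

175400 Ω

R1: grey, black → 80; orange ×10^3 → 80000 Ω.
R2: white, green, yellow → 954; red ×10^2 → 95400 Ω.
Series: 80000 + 95400 = 175400 Ω.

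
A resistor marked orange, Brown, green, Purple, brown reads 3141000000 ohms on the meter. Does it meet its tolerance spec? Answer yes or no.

Orange → 3 (first significant figure)
Brown → 1 (second significant figure)
Green → 5 (third significant figure)
Violet → ×10^7 multiplier
Brown → ±1% tolerance
315 × 10000000 = 3150000000 Ω
Allowed range: 3118500000 Ω to 3181500000 Ω.
3141000000 ohms lies inside that range.

yes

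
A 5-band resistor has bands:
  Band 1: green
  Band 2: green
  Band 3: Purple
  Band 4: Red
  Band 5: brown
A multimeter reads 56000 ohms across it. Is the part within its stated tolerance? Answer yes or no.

Green → 5 (first significant figure)
Green → 5 (second significant figure)
Violet → 7 (third significant figure)
Red → ×10^2 multiplier
Brown → ±1% tolerance
557 × 100 = 55700 Ω
Allowed range: 55143 Ω to 56257 Ω.
56000 ohms lies inside that range.

yes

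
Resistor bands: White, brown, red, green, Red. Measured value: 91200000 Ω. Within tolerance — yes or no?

yes

White → 9 (first significant figure)
Brown → 1 (second significant figure)
Red → 2 (third significant figure)
Green → ×10^5 multiplier
Red → ±2% tolerance
912 × 100000 = 91200000 Ω
Allowed range: 89376000 Ω to 93024000 Ω.
91200000 Ω lies inside that range.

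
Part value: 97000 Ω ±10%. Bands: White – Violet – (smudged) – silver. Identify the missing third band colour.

97000 Ω = 97 × 10^3.
The third band is the multiplier, 10^3, which is orange.

orange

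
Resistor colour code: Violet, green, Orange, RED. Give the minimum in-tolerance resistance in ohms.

Violet → 7 (first significant figure)
Green → 5 (second significant figure)
Orange → ×10^3 multiplier
Red → ±2% tolerance
75 × 1000 = 75000 Ω
Minimum = 75000 × (1 − 2/100) = 73500 Ω.

73500 Ω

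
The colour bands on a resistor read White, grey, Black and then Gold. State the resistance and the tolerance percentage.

White → 9 (first significant figure)
Grey → 8 (second significant figure)
Black → ×1 multiplier
Gold → ±5% tolerance
98 × 1 = 98 Ω

98 Ω ±5%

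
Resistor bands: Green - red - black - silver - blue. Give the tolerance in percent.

±0.25%

The last band, blue, is the tolerance band.
Blue corresponds to ±0.25%.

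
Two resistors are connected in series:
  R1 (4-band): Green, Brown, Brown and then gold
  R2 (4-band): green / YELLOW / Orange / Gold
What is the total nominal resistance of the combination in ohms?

54510 Ω

R1: green, brown → 51; brown ×10 → 510 Ω.
R2: green, yellow → 54; orange ×10^3 → 54000 Ω.
Series: 510 + 54000 = 54510 Ω.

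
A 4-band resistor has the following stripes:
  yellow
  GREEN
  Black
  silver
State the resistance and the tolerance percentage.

45 Ω ±10%

Yellow → 4 (first significant figure)
Green → 5 (second significant figure)
Black → ×1 multiplier
Silver → ±10% tolerance
45 × 1 = 45 Ω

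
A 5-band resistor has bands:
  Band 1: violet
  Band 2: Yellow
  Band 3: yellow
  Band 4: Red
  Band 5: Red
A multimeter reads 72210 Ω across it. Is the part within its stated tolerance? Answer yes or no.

no

Violet → 7 (first significant figure)
Yellow → 4 (second significant figure)
Yellow → 4 (third significant figure)
Red → ×10^2 multiplier
Red → ±2% tolerance
744 × 100 = 74400 Ω
Allowed range: 72912 Ω to 75888 Ω.
72210 Ω lies outside that range.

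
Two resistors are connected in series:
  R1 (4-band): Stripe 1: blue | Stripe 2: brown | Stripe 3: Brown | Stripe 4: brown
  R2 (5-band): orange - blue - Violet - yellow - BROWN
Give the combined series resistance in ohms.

3670610 Ω

R1: blue, brown → 61; brown ×10 → 610 Ω.
R2: orange, blue, violet → 367; yellow ×10^4 → 3670000 Ω.
Series: 610 + 3670000 = 3670610 Ω.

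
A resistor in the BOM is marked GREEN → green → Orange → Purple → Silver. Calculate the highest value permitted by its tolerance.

6083000000 Ω

Green → 5 (first significant figure)
Green → 5 (second significant figure)
Orange → 3 (third significant figure)
Violet → ×10^7 multiplier
Silver → ±10% tolerance
553 × 10000000 = 5530000000 Ω
Highest = 5530000000 × (1 + 10/100) = 6083000000 Ω.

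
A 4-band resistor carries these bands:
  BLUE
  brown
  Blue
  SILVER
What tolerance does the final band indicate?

±10%

The last band, silver, is the tolerance band.
Silver corresponds to ±10%.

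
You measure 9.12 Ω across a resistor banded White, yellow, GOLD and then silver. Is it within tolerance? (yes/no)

yes

White → 9 (first significant figure)
Yellow → 4 (second significant figure)
Gold → ×0.1 multiplier
Silver → ±10% tolerance
94 × 0.1 = 9.4 Ω
Allowed range: 8.46 Ω to 10.34 Ω.
9.12 Ω lies inside that range.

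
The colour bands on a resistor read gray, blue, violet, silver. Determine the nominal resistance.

Grey → 8 (first significant figure)
Blue → 6 (second significant figure)
Violet → ×10^7 multiplier
86 × 10000000 = 860000000 Ω

860000000 Ω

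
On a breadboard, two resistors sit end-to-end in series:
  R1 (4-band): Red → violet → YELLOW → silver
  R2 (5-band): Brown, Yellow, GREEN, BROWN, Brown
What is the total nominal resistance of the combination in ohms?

271450 Ω

R1: red, violet → 27; yellow ×10^4 → 270000 Ω.
R2: brown, yellow, green → 145; brown ×10 → 1450 Ω.
Series: 270000 + 1450 = 271450 Ω.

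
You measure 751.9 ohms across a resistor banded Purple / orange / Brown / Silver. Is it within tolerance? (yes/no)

yes

Violet → 7 (first significant figure)
Orange → 3 (second significant figure)
Brown → ×10 multiplier
Silver → ±10% tolerance
73 × 10 = 730 Ω
Allowed range: 657 Ω to 803 Ω.
751.9 ohms lies inside that range.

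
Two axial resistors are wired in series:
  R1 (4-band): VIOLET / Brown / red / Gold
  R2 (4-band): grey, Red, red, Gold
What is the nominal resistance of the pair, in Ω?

15300 Ω

R1: violet, brown → 71; red ×10^2 → 7100 Ω.
R2: grey, red → 82; red ×10^2 → 8200 Ω.
Series: 7100 + 8200 = 15300 Ω.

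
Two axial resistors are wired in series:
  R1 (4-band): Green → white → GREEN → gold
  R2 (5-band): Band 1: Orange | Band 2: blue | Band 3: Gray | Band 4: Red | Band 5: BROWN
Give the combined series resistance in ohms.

5936800 Ω

R1: green, white → 59; green ×10^5 → 5900000 Ω.
R2: orange, blue, grey → 368; red ×10^2 → 36800 Ω.
Series: 5900000 + 36800 = 5936800 Ω.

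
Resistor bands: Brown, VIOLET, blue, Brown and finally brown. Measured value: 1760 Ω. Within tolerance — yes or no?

yes

Brown → 1 (first significant figure)
Violet → 7 (second significant figure)
Blue → 6 (third significant figure)
Brown → ×10 multiplier
Brown → ±1% tolerance
176 × 10 = 1760 Ω
Allowed range: 1742.4 Ω to 1777.6 Ω.
1760 Ω lies inside that range.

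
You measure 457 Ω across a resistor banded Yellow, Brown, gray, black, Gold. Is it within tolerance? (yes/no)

no

Yellow → 4 (first significant figure)
Brown → 1 (second significant figure)
Grey → 8 (third significant figure)
Black → ×1 multiplier
Gold → ±5% tolerance
418 × 1 = 418 Ω
Allowed range: 397.1 Ω to 438.9 Ω.
457 Ω lies outside that range.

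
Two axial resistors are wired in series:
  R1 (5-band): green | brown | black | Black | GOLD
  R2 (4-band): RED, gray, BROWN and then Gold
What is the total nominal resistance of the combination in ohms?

R1: green, brown, black → 510; black ×1 → 510 Ω.
R2: red, grey → 28; brown ×10 → 280 Ω.
Series: 510 + 280 = 790 Ω.

790 Ω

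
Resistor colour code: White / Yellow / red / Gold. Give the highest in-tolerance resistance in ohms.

9870 Ω

White → 9 (first significant figure)
Yellow → 4 (second significant figure)
Red → ×10^2 multiplier
Gold → ±5% tolerance
94 × 100 = 9400 Ω
Highest = 9400 × (1 + 5/100) = 9870 Ω.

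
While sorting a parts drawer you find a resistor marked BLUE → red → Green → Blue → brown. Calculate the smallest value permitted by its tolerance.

Blue → 6 (first significant figure)
Red → 2 (second significant figure)
Green → 5 (third significant figure)
Blue → ×10^6 multiplier
Brown → ±1% tolerance
625 × 1000000 = 625000000 Ω
Smallest = 625000000 × (1 − 1/100) = 618750000 Ω.

618750000 Ω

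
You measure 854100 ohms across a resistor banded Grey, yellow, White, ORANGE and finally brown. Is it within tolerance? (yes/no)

Grey → 8 (first significant figure)
Yellow → 4 (second significant figure)
White → 9 (third significant figure)
Orange → ×10^3 multiplier
Brown → ±1% tolerance
849 × 1000 = 849000 Ω
Allowed range: 840510 Ω to 857490 Ω.
854100 ohms lies inside that range.

yes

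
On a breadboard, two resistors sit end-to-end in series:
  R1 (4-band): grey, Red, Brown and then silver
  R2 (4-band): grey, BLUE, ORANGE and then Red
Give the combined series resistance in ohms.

86820 Ω

R1: grey, red → 82; brown ×10 → 820 Ω.
R2: grey, blue → 86; orange ×10^3 → 86000 Ω.
Series: 820 + 86000 = 86820 Ω.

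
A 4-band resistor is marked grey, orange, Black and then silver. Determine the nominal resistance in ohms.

83 Ω

Grey → 8 (first significant figure)
Orange → 3 (second significant figure)
Black → ×1 multiplier
83 × 1 = 83 Ω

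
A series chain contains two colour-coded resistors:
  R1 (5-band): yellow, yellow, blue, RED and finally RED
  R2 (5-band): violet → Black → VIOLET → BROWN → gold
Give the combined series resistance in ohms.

R1: yellow, yellow, blue → 446; red ×10^2 → 44600 Ω.
R2: violet, black, violet → 707; brown ×10 → 7070 Ω.
Series: 44600 + 7070 = 51670 Ω.

51670 Ω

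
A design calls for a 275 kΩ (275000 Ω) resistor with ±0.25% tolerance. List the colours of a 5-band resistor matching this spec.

275000 Ω = 275 × 10^3.
2 → red
7 → violet
5 → green
Multiplier 10^3 → orange.
±0.25% tolerance → blue.

red, violet, green, orange, blue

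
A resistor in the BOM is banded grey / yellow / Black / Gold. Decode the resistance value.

Grey → 8 (first significant figure)
Yellow → 4 (second significant figure)
Black → ×1 multiplier
84 × 1 = 84 Ω

84 Ω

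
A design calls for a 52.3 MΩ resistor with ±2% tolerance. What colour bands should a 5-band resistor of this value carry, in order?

green, red, orange, green, red

52300000 Ω = 523 × 10^5.
5 → green
2 → red
3 → orange
Multiplier 10^5 → green.
±2% tolerance → red.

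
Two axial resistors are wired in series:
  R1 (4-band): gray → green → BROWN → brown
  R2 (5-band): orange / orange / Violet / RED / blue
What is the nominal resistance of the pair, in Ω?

R1: grey, green → 85; brown ×10 → 850 Ω.
R2: orange, orange, violet → 337; red ×10^2 → 33700 Ω.
Series: 850 + 33700 = 34550 Ω.

34550 Ω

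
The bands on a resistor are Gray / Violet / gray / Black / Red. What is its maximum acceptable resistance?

Grey → 8 (first significant figure)
Violet → 7 (second significant figure)
Grey → 8 (third significant figure)
Black → ×1 multiplier
Red → ±2% tolerance
878 × 1 = 878 Ω
Maximum = 878 × (1 + 2/100) = 895.56 Ω.

895.56 Ω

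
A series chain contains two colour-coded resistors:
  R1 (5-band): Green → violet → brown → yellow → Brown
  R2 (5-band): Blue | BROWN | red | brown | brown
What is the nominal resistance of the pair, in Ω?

R1: green, violet, brown → 571; yellow ×10^4 → 5710000 Ω.
R2: blue, brown, red → 612; brown ×10 → 6120 Ω.
Series: 5710000 + 6120 = 5716120 Ω.

5716120 Ω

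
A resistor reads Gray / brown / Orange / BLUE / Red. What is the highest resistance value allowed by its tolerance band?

829260000 Ω

Grey → 8 (first significant figure)
Brown → 1 (second significant figure)
Orange → 3 (third significant figure)
Blue → ×10^6 multiplier
Red → ±2% tolerance
813 × 1000000 = 813000000 Ω
Highest = 813000000 × (1 + 2/100) = 829260000 Ω.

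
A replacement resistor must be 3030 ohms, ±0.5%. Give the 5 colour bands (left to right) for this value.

3030 Ω = 303 × 10^1.
3 → orange
0 → black
3 → orange
Multiplier 10^1 → brown.
±0.5% tolerance → green.

orange, black, orange, brown, green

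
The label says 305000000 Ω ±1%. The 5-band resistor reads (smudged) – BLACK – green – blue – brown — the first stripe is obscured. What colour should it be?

305000000 Ω = 305 × 10^6.
The first band gives digit 3 of the significand, and 3 is orange.

orange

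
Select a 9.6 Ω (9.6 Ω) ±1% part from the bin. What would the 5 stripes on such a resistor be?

9.6 Ω = 960 × 10^-2.
9 → white
6 → blue
0 → black
Multiplier 10^-2 → silver.
±1% tolerance → brown.

white, blue, black, silver, brown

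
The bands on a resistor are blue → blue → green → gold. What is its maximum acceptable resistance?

Blue → 6 (first significant figure)
Blue → 6 (second significant figure)
Green → ×10^5 multiplier
Gold → ±5% tolerance
66 × 100000 = 6600000 Ω
Maximum = 6600000 × (1 + 5/100) = 6930000 Ω.

6930000 Ω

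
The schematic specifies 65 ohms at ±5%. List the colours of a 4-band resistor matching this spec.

blue, green, black, gold

65 Ω = 65 × 10^0.
6 → blue
5 → green
Multiplier 10^0 → black.
±5% tolerance → gold.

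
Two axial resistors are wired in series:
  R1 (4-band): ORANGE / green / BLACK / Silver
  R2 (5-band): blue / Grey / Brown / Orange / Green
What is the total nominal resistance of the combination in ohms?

681035 Ω

R1: orange, green → 35; black ×1 → 35 Ω.
R2: blue, grey, brown → 681; orange ×10^3 → 681000 Ω.
Series: 35 + 681000 = 681035 Ω.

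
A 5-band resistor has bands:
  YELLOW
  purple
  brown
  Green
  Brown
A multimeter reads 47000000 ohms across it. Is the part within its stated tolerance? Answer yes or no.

yes

Yellow → 4 (first significant figure)
Violet → 7 (second significant figure)
Brown → 1 (third significant figure)
Green → ×10^5 multiplier
Brown → ±1% tolerance
471 × 100000 = 47100000 Ω
Allowed range: 46629000 Ω to 47571000 Ω.
47000000 ohms lies inside that range.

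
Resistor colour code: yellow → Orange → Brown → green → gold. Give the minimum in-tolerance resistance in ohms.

40945000 Ω

Yellow → 4 (first significant figure)
Orange → 3 (second significant figure)
Brown → 1 (third significant figure)
Green → ×10^5 multiplier
Gold → ±5% tolerance
431 × 100000 = 43100000 Ω
Minimum = 43100000 × (1 − 5/100) = 40945000 Ω.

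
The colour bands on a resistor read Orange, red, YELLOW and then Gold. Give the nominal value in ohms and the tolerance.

Orange → 3 (first significant figure)
Red → 2 (second significant figure)
Yellow → ×10^4 multiplier
Gold → ±5% tolerance
32 × 10000 = 320000 Ω

320000 Ω ±5%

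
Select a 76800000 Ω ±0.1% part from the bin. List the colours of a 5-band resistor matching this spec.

76800000 Ω = 768 × 10^5.
7 → violet
6 → blue
8 → grey
Multiplier 10^5 → green.
±0.1% tolerance → violet.

violet, blue, grey, green, violet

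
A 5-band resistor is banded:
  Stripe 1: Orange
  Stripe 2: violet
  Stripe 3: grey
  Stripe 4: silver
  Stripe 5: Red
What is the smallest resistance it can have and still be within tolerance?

Orange → 3 (first significant figure)
Violet → 7 (second significant figure)
Grey → 8 (third significant figure)
Silver → ×0.01 multiplier
Red → ±2% tolerance
378 × 0.01 = 3.78 Ω
Smallest = 3.78 × (1 − 2/100) = 3.7044 Ω.

3.7044 Ω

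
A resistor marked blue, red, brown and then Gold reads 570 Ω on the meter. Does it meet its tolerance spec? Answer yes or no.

no

Blue → 6 (first significant figure)
Red → 2 (second significant figure)
Brown → ×10 multiplier
Gold → ±5% tolerance
62 × 10 = 620 Ω
Allowed range: 589 Ω to 651 Ω.
570 Ω lies outside that range.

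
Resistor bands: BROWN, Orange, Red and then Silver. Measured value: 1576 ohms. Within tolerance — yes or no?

no

Brown → 1 (first significant figure)
Orange → 3 (second significant figure)
Red → ×10^2 multiplier
Silver → ±10% tolerance
13 × 100 = 1300 Ω
Allowed range: 1170 Ω to 1430 Ω.
1576 ohms lies outside that range.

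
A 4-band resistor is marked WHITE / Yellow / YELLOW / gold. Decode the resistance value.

940000 Ω

White → 9 (first significant figure)
Yellow → 4 (second significant figure)
Yellow → ×10^4 multiplier
94 × 10000 = 940000 Ω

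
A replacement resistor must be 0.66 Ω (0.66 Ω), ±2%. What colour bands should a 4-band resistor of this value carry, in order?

blue, blue, silver, red

0.66 Ω = 66 × 10^-2.
6 → blue
6 → blue
Multiplier 10^-2 → silver.
±2% tolerance → red.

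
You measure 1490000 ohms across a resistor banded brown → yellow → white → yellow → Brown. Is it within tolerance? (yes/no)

yes

Brown → 1 (first significant figure)
Yellow → 4 (second significant figure)
White → 9 (third significant figure)
Yellow → ×10^4 multiplier
Brown → ±1% tolerance
149 × 10000 = 1490000 Ω
Allowed range: 1475100 Ω to 1504900 Ω.
1490000 ohms lies inside that range.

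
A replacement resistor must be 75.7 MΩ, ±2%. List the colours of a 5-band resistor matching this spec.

75700000 Ω = 757 × 10^5.
7 → violet
5 → green
7 → violet
Multiplier 10^5 → green.
±2% tolerance → red.

violet, green, violet, green, red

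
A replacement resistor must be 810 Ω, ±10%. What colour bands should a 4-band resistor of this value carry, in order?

810 Ω = 81 × 10^1.
8 → grey
1 → brown
Multiplier 10^1 → brown.
±10% tolerance → silver.

grey, brown, brown, silver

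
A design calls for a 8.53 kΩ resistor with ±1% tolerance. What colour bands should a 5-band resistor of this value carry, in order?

grey, green, orange, brown, brown

8530 Ω = 853 × 10^1.
8 → grey
5 → green
3 → orange
Multiplier 10^1 → brown.
±1% tolerance → brown.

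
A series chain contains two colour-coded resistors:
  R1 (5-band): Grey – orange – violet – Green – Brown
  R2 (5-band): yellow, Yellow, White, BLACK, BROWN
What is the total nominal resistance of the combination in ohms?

83700449 Ω

R1: grey, orange, violet → 837; green ×10^5 → 83700000 Ω.
R2: yellow, yellow, white → 449; black ×1 → 449 Ω.
Series: 83700000 + 449 = 83700449 Ω.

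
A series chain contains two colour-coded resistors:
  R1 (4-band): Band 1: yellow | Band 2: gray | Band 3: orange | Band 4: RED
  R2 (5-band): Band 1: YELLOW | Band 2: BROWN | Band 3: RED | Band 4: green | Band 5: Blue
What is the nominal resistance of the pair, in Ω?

R1: yellow, grey → 48; orange ×10^3 → 48000 Ω.
R2: yellow, brown, red → 412; green ×10^5 → 41200000 Ω.
Series: 48000 + 41200000 = 41248000 Ω.

41248000 Ω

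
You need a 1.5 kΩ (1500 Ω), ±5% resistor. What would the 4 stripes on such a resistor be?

1500 Ω = 15 × 10^2.
1 → brown
5 → green
Multiplier 10^2 → red.
±5% tolerance → gold.

brown, green, red, gold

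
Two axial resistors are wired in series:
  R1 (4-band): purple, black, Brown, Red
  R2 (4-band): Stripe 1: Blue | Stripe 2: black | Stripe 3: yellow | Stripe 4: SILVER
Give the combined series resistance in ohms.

600700 Ω

R1: violet, black → 70; brown ×10 → 700 Ω.
R2: blue, black → 60; yellow ×10^4 → 600000 Ω.
Series: 700 + 600000 = 600700 Ω.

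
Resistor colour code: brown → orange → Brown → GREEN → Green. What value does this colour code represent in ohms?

Brown → 1 (first significant figure)
Orange → 3 (second significant figure)
Brown → 1 (third significant figure)
Green → ×10^5 multiplier
131 × 100000 = 13100000 Ω

13100000 Ω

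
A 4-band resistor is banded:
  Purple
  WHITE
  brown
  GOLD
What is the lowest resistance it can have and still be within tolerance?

750.5 Ω

Violet → 7 (first significant figure)
White → 9 (second significant figure)
Brown → ×10 multiplier
Gold → ±5% tolerance
79 × 10 = 790 Ω
Lowest = 790 × (1 − 5/100) = 750.5 Ω.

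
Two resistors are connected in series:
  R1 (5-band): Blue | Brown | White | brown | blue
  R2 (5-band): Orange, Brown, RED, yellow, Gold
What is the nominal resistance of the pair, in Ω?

3126190 Ω

R1: blue, brown, white → 619; brown ×10 → 6190 Ω.
R2: orange, brown, red → 312; yellow ×10^4 → 3120000 Ω.
Series: 6190 + 3120000 = 3126190 Ω.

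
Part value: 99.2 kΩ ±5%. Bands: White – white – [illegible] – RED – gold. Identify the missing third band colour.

red

99200 Ω = 992 × 10^2.
The third band gives digit 2 of the significand, and 2 is red.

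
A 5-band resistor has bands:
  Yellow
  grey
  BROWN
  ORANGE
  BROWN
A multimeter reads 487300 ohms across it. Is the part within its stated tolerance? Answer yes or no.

Yellow → 4 (first significant figure)
Grey → 8 (second significant figure)
Brown → 1 (third significant figure)
Orange → ×10^3 multiplier
Brown → ±1% tolerance
481 × 1000 = 481000 Ω
Allowed range: 476190 Ω to 485810 Ω.
487300 ohms lies outside that range.

no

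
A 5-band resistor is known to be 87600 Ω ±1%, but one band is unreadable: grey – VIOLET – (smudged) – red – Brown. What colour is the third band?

87600 Ω = 876 × 10^2.
The third band gives digit 6 of the significand, and 6 is blue.

blue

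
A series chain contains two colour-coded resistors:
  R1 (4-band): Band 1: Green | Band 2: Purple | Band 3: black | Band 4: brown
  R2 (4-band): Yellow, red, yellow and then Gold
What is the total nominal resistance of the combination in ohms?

420057 Ω

R1: green, violet → 57; black ×1 → 57 Ω.
R2: yellow, red → 42; yellow ×10^4 → 420000 Ω.
Series: 57 + 420000 = 420057 Ω.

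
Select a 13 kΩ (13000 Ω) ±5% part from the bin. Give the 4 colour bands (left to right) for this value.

brown, orange, orange, gold

13000 Ω = 13 × 10^3.
1 → brown
3 → orange
Multiplier 10^3 → orange.
±5% tolerance → gold.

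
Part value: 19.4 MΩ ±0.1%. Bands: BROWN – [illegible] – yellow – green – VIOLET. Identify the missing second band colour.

white

19400000 Ω = 194 × 10^5.
The second band gives digit 9 of the significand, and 9 is white.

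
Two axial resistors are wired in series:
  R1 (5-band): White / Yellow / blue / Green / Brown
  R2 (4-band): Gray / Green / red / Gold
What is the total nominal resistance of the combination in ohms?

R1: white, yellow, blue → 946; green ×10^5 → 94600000 Ω.
R2: grey, green → 85; red ×10^2 → 8500 Ω.
Series: 94600000 + 8500 = 94608500 Ω.

94608500 Ω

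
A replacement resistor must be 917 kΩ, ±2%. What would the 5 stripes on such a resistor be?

917000 Ω = 917 × 10^3.
9 → white
1 → brown
7 → violet
Multiplier 10^3 → orange.
±2% tolerance → red.

white, brown, violet, orange, red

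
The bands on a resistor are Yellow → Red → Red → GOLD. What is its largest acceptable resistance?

4410 Ω

Yellow → 4 (first significant figure)
Red → 2 (second significant figure)
Red → ×10^2 multiplier
Gold → ±5% tolerance
42 × 100 = 4200 Ω
Largest = 4200 × (1 + 5/100) = 4410 Ω.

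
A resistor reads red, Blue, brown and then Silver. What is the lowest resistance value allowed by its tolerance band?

234 Ω

Red → 2 (first significant figure)
Blue → 6 (second significant figure)
Brown → ×10 multiplier
Silver → ±10% tolerance
26 × 10 = 260 Ω
Lowest = 260 × (1 − 10/100) = 234 Ω.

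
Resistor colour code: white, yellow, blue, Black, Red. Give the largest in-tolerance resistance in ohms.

964.92 Ω

White → 9 (first significant figure)
Yellow → 4 (second significant figure)
Blue → 6 (third significant figure)
Black → ×1 multiplier
Red → ±2% tolerance
946 × 1 = 946 Ω
Largest = 946 × (1 + 2/100) = 964.92 Ω.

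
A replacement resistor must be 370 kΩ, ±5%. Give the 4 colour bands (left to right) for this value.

370000 Ω = 37 × 10^4.
3 → orange
7 → violet
Multiplier 10^4 → yellow.
±5% tolerance → gold.

orange, violet, yellow, gold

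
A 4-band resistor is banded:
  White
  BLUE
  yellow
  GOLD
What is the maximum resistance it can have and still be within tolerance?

White → 9 (first significant figure)
Blue → 6 (second significant figure)
Yellow → ×10^4 multiplier
Gold → ±5% tolerance
96 × 10000 = 960000 Ω
Maximum = 960000 × (1 + 5/100) = 1008000 Ω.

1008000 Ω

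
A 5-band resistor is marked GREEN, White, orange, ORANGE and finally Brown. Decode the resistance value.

Green → 5 (first significant figure)
White → 9 (second significant figure)
Orange → 3 (third significant figure)
Orange → ×10^3 multiplier
593 × 1000 = 593000 Ω

593000 Ω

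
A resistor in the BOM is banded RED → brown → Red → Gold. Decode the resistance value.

Red → 2 (first significant figure)
Brown → 1 (second significant figure)
Red → ×10^2 multiplier
21 × 100 = 2100 Ω

2100 Ω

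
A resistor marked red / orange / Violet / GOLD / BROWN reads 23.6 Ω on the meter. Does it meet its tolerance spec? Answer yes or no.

Red → 2 (first significant figure)
Orange → 3 (second significant figure)
Violet → 7 (third significant figure)
Gold → ×0.1 multiplier
Brown → ±1% tolerance
237 × 0.1 = 23.7 Ω
Allowed range: 23.463 Ω to 23.937 Ω.
23.6 Ω lies inside that range.

yes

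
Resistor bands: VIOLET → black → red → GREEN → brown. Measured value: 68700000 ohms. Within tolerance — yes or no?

Violet → 7 (first significant figure)
Black → 0 (second significant figure)
Red → 2 (third significant figure)
Green → ×10^5 multiplier
Brown → ±1% tolerance
702 × 100000 = 70200000 Ω
Allowed range: 69498000 Ω to 70902000 Ω.
68700000 ohms lies outside that range.

no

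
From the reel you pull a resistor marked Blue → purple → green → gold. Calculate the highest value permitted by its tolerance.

7035000 Ω

Blue → 6 (first significant figure)
Violet → 7 (second significant figure)
Green → ×10^5 multiplier
Gold → ±5% tolerance
67 × 100000 = 6700000 Ω
Highest = 6700000 × (1 + 5/100) = 7035000 Ω.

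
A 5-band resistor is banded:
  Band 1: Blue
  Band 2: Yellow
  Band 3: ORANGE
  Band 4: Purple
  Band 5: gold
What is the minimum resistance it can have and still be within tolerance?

Blue → 6 (first significant figure)
Yellow → 4 (second significant figure)
Orange → 3 (third significant figure)
Violet → ×10^7 multiplier
Gold → ±5% tolerance
643 × 10000000 = 6430000000 Ω
Minimum = 6430000000 × (1 − 5/100) = 6108500000 Ω.

6108500000 Ω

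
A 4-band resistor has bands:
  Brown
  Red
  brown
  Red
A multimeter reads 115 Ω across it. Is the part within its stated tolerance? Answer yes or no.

Brown → 1 (first significant figure)
Red → 2 (second significant figure)
Brown → ×10 multiplier
Red → ±2% tolerance
12 × 10 = 120 Ω
Allowed range: 117.6 Ω to 122.4 Ω.
115 Ω lies outside that range.

no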